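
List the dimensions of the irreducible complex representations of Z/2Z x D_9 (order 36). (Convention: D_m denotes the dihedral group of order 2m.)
Dimensions: 1, 1, 1, 1, 2, 2, 2, 2, 2, 2, 2, 2

Reasoning: There are 12 irreducibles (= number of conjugacy classes). Their dimensions d_i satisfy sum d_i^2 = |G| = 36: 1 + 1 + 1 + 1 + 4 + 4 + 4 + 4 + 4 + 4 + 4 + 4 = 36. (For the product with Z/2Z: each of the 2 1-dim characters of Z/2Z tensors with each irrep of D_9, giving 2 copies of each D_9-dimension.)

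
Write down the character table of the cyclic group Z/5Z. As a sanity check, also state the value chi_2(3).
Character table of Z/5Z (irreps indexed chi_0,...,chi_4 with chi_k(m) = zeta_5^(k*m), zeta_5 = exp(2*pi*i/5)):
  irrep \ class  {0} (size 1)  {1} (size 1)    {2} (size 1)    {3} (size 1)    {4} (size 1)  
  chi_0          1             1               1               1               1             
  chi_1          1             exp(2*I*pi/5)   exp(4*I*pi/5)   exp(-4*I*pi/5)  exp(-2*I*pi/5)
  chi_2          1             exp(4*I*pi/5)   exp(-2*I*pi/5)  exp(2*I*pi/5)   exp(-4*I*pi/5)
  chi_3          1             exp(-4*I*pi/5)  exp(2*I*pi/5)   exp(-2*I*pi/5)  exp(4*I*pi/5) 
  chi_4          1             exp(-2*I*pi/5)  exp(-4*I*pi/5)  exp(4*I*pi/5)   exp(2*I*pi/5) 

Spot check: chi_2(3) = zeta_5^(2*3) = zeta_5^6 = exp(2*I*pi/5).

Proof sketch: Z/5Z is abelian, so all 5 irreducible complex representations are 1-dimensional. They are given by chi_k(m) = zeta_5^(k*m) for k = 0,...,4. Row orthogonality: sum_m chi_k(m) conj(chi_l(m)) = 5 * [k = l].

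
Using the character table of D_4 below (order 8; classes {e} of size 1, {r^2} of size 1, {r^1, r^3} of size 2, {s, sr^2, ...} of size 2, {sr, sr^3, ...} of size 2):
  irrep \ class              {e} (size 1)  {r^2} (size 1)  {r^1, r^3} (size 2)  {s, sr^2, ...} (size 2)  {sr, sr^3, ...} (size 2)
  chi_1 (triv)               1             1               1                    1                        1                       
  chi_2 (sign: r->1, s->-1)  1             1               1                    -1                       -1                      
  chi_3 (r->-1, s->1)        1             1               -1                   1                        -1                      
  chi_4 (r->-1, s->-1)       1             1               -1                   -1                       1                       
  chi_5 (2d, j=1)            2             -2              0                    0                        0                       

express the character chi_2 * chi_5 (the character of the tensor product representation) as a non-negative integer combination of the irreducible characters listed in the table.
chi_2 tensor chi_5 = chi_5 (all other irreducibles have multiplicity 0).

The character of a tensor product is the pointwise product (chi_2 * chi_5)(C) = chi_2(C) * chi_5(C):
  {e}: (1)*(2), {r^2}: (1)*(-2), {r^1, r^3}: (1)*(0), {s, sr^2, ...}: (-1)*(0), {sr, sr^3, ...}: (-1)*(0)
so (chi_2 * chi_5) takes values
  {e} -> 2, {r^2} -> -2, {r^1, r^3} -> 0, {s, sr^2, ...} -> 0, {sr, sr^3, ...} -> 0.
Now take the inner product of this character with each irreducible chi from the table, <chi_2*chi_5, chi> = (1/8) sum_C |C| (chi_2*chi_5)(C) conj(chi(C)):
  <chi_2*chi_5, chi_1> = (1/8)[1*(2)*conj(1) + 1*(-2)*conj(1) + 2*(0)*conj(1) + 2*(0)*conj(1) + 2*(0)*conj(1)]
      = (1/8)[(2) + (-2) + (0) + (0) + (0)] = 0/8 = 0
  <chi_2*chi_5, chi_2> = (1/8)[1*(2)*conj(1) + 1*(-2)*conj(1) + 2*(0)*conj(1) + 2*(0)*conj(-1) + 2*(0)*conj(-1)]
      = (1/8)[(2) + (-2) + (0) + (0) + (0)] = 0/8 = 0
  <chi_2*chi_5, chi_3> = (1/8)[1*(2)*conj(1) + 1*(-2)*conj(1) + 2*(0)*conj(-1) + 2*(0)*conj(1) + 2*(0)*conj(-1)]
      = (1/8)[(2) + (-2) + (0) + (0) + (0)] = 0/8 = 0
  <chi_2*chi_5, chi_4> = (1/8)[1*(2)*conj(1) + 1*(-2)*conj(1) + 2*(0)*conj(-1) + 2*(0)*conj(-1) + 2*(0)*conj(1)]
      = (1/8)[(2) + (-2) + (0) + (0) + (0)] = 0/8 = 0
  <chi_2*chi_5, chi_5> = (1/8)[1*(2)*conj(2) + 1*(-2)*conj(-2) + 2*(0)*conj(0) + 2*(0)*conj(0) + 2*(0)*conj(0)]
      = (1/8)[(4) + (4) + (0) + (0) + (0)] = 8/8 = 1
Hence the multiplicities are chi_5: 1. Dimension check: dim(chi_2)*dim(chi_5) = 1*2 = 2 and sum (mult * dim) = 1*2 = 2.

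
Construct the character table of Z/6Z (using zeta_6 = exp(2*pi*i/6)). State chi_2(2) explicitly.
Character table of Z/6Z (irreps indexed chi_0,...,chi_5 with chi_k(m) = zeta_6^(k*m), zeta_6 = exp(2*pi*i/6)):
  irrep \ class  {0} (size 1)  {1} (size 1)    {2} (size 1)    {3} (size 1)  {4} (size 1)    {5} (size 1)  
  chi_0          1             1               1               1             1               1             
  chi_1          1             exp(I*pi/3)     exp(2*I*pi/3)   -1            exp(-2*I*pi/3)  exp(-I*pi/3)  
  chi_2          1             exp(2*I*pi/3)   exp(-2*I*pi/3)  1             exp(2*I*pi/3)   exp(-2*I*pi/3)
  chi_3          1             -1              1               -1            1               -1            
  chi_4          1             exp(-2*I*pi/3)  exp(2*I*pi/3)   1             exp(-2*I*pi/3)  exp(2*I*pi/3) 
  chi_5          1             exp(-I*pi/3)    exp(-2*I*pi/3)  -1            exp(2*I*pi/3)   exp(I*pi/3)   

Spot check: chi_2(2) = zeta_6^(2*2) = zeta_6^4 = exp(-2*I*pi/3).

Details: Z/6Z is abelian, so all 6 irreducible complex representations are 1-dimensional. They are given by chi_k(m) = zeta_6^(k*m) for k = 0,...,5. Row orthogonality: sum_m chi_k(m) conj(chi_l(m)) = 6 * [k = l].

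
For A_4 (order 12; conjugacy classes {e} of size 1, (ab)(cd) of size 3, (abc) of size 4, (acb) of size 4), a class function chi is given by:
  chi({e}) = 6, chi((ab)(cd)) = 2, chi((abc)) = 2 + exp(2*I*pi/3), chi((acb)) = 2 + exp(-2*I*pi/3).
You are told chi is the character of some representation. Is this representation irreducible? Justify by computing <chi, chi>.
Not irreducible (reducible): <chi, chi> = 6 > 1.

<chi, chi> = (1/|G|) sum_C |C| * |chi(C)|^2 = (1/12)[1*|6|^2 + 3*|2|^2 + 4*|2 + exp(2*I*pi/3)|^2 + 4*|2 + exp(-2*I*pi/3)|^2]
  = (1/12)[(36) + (12) + (12) + (12)] = 72/12 = 6.
(Exp terms are combined using exp(i*s)*conj(exp(i*t)) = exp(i*(s-t)), and sums of them are collapsed using the identity that for every m > 1 the m distinct m-th roots of unity sum to 0, e.g. 1 + exp(2*I*pi/3) + exp(-2*I*pi/3) = 0.)
A character is irreducible iff <chi, chi> = 1, so this representation is reducible.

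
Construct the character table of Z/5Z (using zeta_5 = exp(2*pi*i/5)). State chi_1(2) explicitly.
Character table of Z/5Z (irreps indexed chi_0,...,chi_4 with chi_k(m) = zeta_5^(k*m), zeta_5 = exp(2*pi*i/5)):
  irrep \ class  {0} (size 1)  {1} (size 1)    {2} (size 1)    {3} (size 1)    {4} (size 1)  
  chi_0          1             1               1               1               1             
  chi_1          1             exp(2*I*pi/5)   exp(4*I*pi/5)   exp(-4*I*pi/5)  exp(-2*I*pi/5)
  chi_2          1             exp(4*I*pi/5)   exp(-2*I*pi/5)  exp(2*I*pi/5)   exp(-4*I*pi/5)
  chi_3          1             exp(-4*I*pi/5)  exp(2*I*pi/5)   exp(-2*I*pi/5)  exp(4*I*pi/5) 
  chi_4          1             exp(-2*I*pi/5)  exp(-4*I*pi/5)  exp(4*I*pi/5)   exp(2*I*pi/5) 

Spot check: chi_1(2) = zeta_5^(1*2) = zeta_5^2 = exp(4*I*pi/5).

Justification: Z/5Z is abelian, so all 5 irreducible complex representations are 1-dimensional. They are given by chi_k(m) = zeta_5^(k*m) for k = 0,...,4. Row orthogonality: sum_m chi_k(m) conj(chi_l(m)) = 5 * [k = l].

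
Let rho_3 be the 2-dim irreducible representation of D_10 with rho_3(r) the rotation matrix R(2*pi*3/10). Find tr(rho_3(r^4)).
chi_{rho_3}(r^4) = 2*cos(2*pi*3*4/10) = -1/2 + sqrt(5)/2

Reasoning: rho_3(r^4) is rotation by angle 2*pi*3*4/10, whose trace is 2*cos(2*pi*3*4/10) = -1/2 + sqrt(5)/2.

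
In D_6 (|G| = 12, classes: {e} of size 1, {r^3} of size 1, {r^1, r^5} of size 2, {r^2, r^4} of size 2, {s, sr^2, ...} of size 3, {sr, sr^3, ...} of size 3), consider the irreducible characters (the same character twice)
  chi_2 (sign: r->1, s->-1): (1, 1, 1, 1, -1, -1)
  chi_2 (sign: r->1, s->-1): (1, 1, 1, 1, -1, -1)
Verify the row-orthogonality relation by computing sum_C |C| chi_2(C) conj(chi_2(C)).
Sum = 12 = |G| = 12; so <chi_2, chi_2> = 1 (norm-1 confirms irreducibility).

Compute term by term over conjugacy classes (|C| * chi_2(C) * conj(chi_2(C))):
  1*(1)*conj(1) + 1*(1)*conj(1) + 2*(1)*conj(1) + 2*(1)*conj(1) + 3*(-1)*conj(-1) + 3*(-1)*conj(-1)
  = (1) + (1) + (2) + (2) + (3) + (3)
  = 12.
Dividing by |G| = 12 gives 12/12 = 1, matching the row-orthogonality relation <chi_2, chi_2> = [chi_2 = chi_2].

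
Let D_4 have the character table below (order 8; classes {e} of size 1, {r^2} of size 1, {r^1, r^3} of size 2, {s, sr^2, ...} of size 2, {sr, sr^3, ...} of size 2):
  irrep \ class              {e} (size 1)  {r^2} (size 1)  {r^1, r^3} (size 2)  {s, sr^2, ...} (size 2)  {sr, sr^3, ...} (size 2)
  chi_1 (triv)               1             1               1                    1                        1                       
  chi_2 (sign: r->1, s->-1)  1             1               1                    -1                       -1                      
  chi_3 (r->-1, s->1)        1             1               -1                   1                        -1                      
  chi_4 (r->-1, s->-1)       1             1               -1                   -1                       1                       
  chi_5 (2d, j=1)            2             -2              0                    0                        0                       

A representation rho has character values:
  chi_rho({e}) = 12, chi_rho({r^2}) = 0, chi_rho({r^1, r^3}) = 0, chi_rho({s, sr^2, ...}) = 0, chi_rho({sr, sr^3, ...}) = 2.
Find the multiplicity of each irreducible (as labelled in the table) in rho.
Multiplicities: chi_1: 2, chi_2: 1, chi_3: 1, chi_4: 2, chi_5: 3.

Details: Use <chi_rho, chi> = (1/|G|) sum_C |C| * chi_rho(C) * conj(chi(C)) with |G| = 8 for each irreducible chi in the table:
  <chi_rho, chi_1> = (1/8)[1*(12)*conj(1) + 1*(0)*conj(1) + 2*(0)*conj(1) + 2*(0)*conj(1) + 2*(2)*conj(1)]
      = (1/8)[(12) + (0) + (0) + (0) + (4)] = 16/8 = 2
  <chi_rho, chi_2> = (1/8)[1*(12)*conj(1) + 1*(0)*conj(1) + 2*(0)*conj(1) + 2*(0)*conj(-1) + 2*(2)*conj(-1)]
      = (1/8)[(12) + (0) + (0) + (0) + (-4)] = 8/8 = 1
  <chi_rho, chi_3> = (1/8)[1*(12)*conj(1) + 1*(0)*conj(1) + 2*(0)*conj(-1) + 2*(0)*conj(1) + 2*(2)*conj(-1)]
      = (1/8)[(12) + (0) + (0) + (0) + (-4)] = 8/8 = 1
  <chi_rho, chi_4> = (1/8)[1*(12)*conj(1) + 1*(0)*conj(1) + 2*(0)*conj(-1) + 2*(0)*conj(-1) + 2*(2)*conj(1)]
      = (1/8)[(12) + (0) + (0) + (0) + (4)] = 16/8 = 2
  <chi_rho, chi_5> = (1/8)[1*(12)*conj(2) + 1*(0)*conj(-2) + 2*(0)*conj(0) + 2*(0)*conj(0) + 2*(2)*conj(0)]
      = (1/8)[(24) + (0) + (0) + (0) + (0)] = 24/8 = 3
Dimension check: dim(rho) = sum (mult * dim) = 2*1 + 1*1 + 1*1 + 2*1 + 3*2 = 12 = chi_rho(e) = 12.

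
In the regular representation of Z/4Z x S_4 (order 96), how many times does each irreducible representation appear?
Each irreducible V_i of dimension d_i appears with multiplicity d_i, i.e. rho_reg = (direct sum over all irreducibles V_i) d_i V_i. The irreducible dimensions for Z/4Z x S_4 are 1, 1, 1, 1, 1, 1, 1, 1, 2, 2, 2, 2, 3, 3, 3, 3, 3, 3, 3, 3: 8 irreducibles of dimension 1, each with multiplicity 1; 4 irreducibles of dimension 2, each with multiplicity 2; 8 irreducibles of dimension 3, each with multiplicity 3. Total dimension 8*1*1 + 4*2*2 + 8*3*3 = 96 = |G|.

Justification: General theorem: in the regular representation of a finite group G, each irreducible appears with multiplicity equal to its dimension. Check: dim(rho_reg) = sum d_i^2 = 1 + 1 + 1 + 1 + 1 + 1 + 1 + 1 + 4 + 4 + 4 + 4 + 9 + 9 + 9 + 9 + 9 + 9 + 9 + 9 = 96 = |G|.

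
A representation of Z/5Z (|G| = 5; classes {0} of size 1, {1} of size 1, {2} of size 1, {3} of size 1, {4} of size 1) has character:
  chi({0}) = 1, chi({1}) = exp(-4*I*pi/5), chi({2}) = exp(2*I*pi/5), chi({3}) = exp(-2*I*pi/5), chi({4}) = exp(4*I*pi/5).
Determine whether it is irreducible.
Irreducible: <chi, chi> = 1.

Working: <chi, chi> = (1/|G|) sum_C |C| * |chi(C)|^2 = (1/5)[1*|1|^2 + 1*|exp(-4*I*pi/5)|^2 + 1*|exp(2*I*pi/5)|^2 + 1*|exp(-2*I*pi/5)|^2 + 1*|exp(4*I*pi/5)|^2]
  = (1/5)[(1) + (1) + (1) + (1) + (1)] = 5/5 = 1.
(Exp terms are combined using exp(i*s)*conj(exp(i*t)) = exp(i*(s-t)), and sums of them are collapsed using the identity that for every m > 1 the m distinct m-th roots of unity sum to 0, e.g. 1 + exp(2*I*pi/3) + exp(-2*I*pi/3) = 0.)
A character is irreducible iff <chi, chi> = 1, so this representation is irreducible.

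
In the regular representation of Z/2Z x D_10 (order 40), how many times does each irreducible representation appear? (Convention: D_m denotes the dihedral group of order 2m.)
Each irreducible V_i of dimension d_i appears with multiplicity d_i, i.e. rho_reg = (direct sum over all irreducibles V_i) d_i V_i. The irreducible dimensions for Z/2Z x D_10 are 1, 1, 1, 1, 1, 1, 1, 1, 2, 2, 2, 2, 2, 2, 2, 2: 8 irreducibles of dimension 1, each with multiplicity 1; 8 irreducibles of dimension 2, each with multiplicity 2. Total dimension 8*1*1 + 8*2*2 = 40 = |G|.

Explanation: General theorem: in the regular representation of a finite group G, each irreducible appears with multiplicity equal to its dimension. Check: dim(rho_reg) = sum d_i^2 = 1 + 1 + 1 + 1 + 1 + 1 + 1 + 1 + 4 + 4 + 4 + 4 + 4 + 4 + 4 + 4 = 40 = |G|.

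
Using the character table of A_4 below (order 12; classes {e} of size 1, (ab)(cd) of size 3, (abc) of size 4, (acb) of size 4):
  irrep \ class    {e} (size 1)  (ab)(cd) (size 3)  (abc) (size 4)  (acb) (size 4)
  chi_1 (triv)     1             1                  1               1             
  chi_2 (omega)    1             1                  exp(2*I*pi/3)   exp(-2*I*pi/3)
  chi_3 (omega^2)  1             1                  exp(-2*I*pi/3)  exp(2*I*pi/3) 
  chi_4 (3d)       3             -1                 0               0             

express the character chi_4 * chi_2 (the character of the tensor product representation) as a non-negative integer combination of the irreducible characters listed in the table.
chi_4 tensor chi_2 = chi_4 (all other irreducibles have multiplicity 0).

Explanation: The character of a tensor product is the pointwise product (chi_4 * chi_2)(C) = chi_4(C) * chi_2(C):
  {e}: (3)*(1), (ab)(cd): (-1)*(1), (abc): (0)*(exp(2*I*pi/3)), (acb): (0)*(exp(-2*I*pi/3))
so (chi_4 * chi_2) takes values
  {e} -> 3, (ab)(cd) -> -1, (abc) -> 0, (acb) -> 0.
Now take the inner product of this character with each irreducible chi from the table, <chi_4*chi_2, chi> = (1/12) sum_C |C| (chi_4*chi_2)(C) conj(chi(C)):
  <chi_4*chi_2, chi_1> = (1/12)[1*(3)*conj(1) + 3*(-1)*conj(1) + 4*(0)*conj(1) + 4*(0)*conj(1)]
      = (1/12)[(3) + (-3) + (0) + (0)] = 0/12 = 0
  <chi_4*chi_2, chi_2> = (1/12)[1*(3)*conj(1) + 3*(-1)*conj(1) + 4*(0)*conj(exp(2*I*pi/3)) + 4*(0)*conj(exp(-2*I*pi/3))]
      = (1/12)[(3) + (-3) + (0) + (0)] = 0/12 = 0
  <chi_4*chi_2, chi_3> = (1/12)[1*(3)*conj(1) + 3*(-1)*conj(1) + 4*(0)*conj(exp(-2*I*pi/3)) + 4*(0)*conj(exp(2*I*pi/3))]
      = (1/12)[(3) + (-3) + (0) + (0)] = 0/12 = 0
  <chi_4*chi_2, chi_4> = (1/12)[1*(3)*conj(3) + 3*(-1)*conj(-1) + 4*(0)*conj(0) + 4*(0)*conj(0)]
      = (1/12)[(9) + (3) + (0) + (0)] = 12/12 = 1
(Exp terms are combined using exp(i*s)*conj(exp(i*t)) = exp(i*(s-t)), and sums of them are collapsed using the identity that for every m > 1 the m distinct m-th roots of unity sum to 0, e.g. 1 + exp(2*I*pi/3) + exp(-2*I*pi/3) = 0.)
Hence the multiplicities are chi_4: 1. Dimension check: dim(chi_4)*dim(chi_2) = 3*1 = 3 and sum (mult * dim) = 1*3 = 3.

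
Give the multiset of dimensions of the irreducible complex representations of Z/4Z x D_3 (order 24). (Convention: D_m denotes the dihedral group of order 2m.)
Dimensions: 1, 1, 1, 1, 1, 1, 1, 1, 2, 2, 2, 2

Working: There are 12 irreducibles (= number of conjugacy classes). Their dimensions d_i satisfy sum d_i^2 = |G| = 24: 1 + 1 + 1 + 1 + 1 + 1 + 1 + 1 + 4 + 4 + 4 + 4 = 24. (For the product with Z/4Z: each of the 4 1-dim characters of Z/4Z tensors with each irrep of D_3, giving 4 copies of each D_3-dimension.)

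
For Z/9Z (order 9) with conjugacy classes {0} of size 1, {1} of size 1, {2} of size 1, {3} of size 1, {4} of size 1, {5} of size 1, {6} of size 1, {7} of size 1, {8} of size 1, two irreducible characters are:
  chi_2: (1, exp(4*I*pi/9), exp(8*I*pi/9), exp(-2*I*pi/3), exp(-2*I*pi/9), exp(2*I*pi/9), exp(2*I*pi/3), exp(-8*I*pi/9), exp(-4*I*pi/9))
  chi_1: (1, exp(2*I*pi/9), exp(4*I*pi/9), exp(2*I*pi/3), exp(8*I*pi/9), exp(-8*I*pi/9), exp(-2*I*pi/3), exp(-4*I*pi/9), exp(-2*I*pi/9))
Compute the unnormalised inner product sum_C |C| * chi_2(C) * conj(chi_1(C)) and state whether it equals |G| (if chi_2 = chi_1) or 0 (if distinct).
Sum = 0; so <chi_2, chi_1> = 0 (distinct irreducibles are orthogonal).

Details: Compute term by term over conjugacy classes (|C| * chi_2(C) * conj(chi_1(C))):
  1*(1)*conj(1) + 1*(exp(4*I*pi/9))*conj(exp(2*I*pi/9)) + 1*(exp(8*I*pi/9))*conj(exp(4*I*pi/9)) + 1*(exp(-2*I*pi/3))*conj(exp(2*I*pi/3)) + 1*(exp(-2*I*pi/9))*conj(exp(8*I*pi/9)) + 1*(exp(2*I*pi/9))*conj(exp(-8*I*pi/9)) + 1*(exp(2*I*pi/3))*conj(exp(-2*I*pi/3)) + 1*(exp(-8*I*pi/9))*conj(exp(-4*I*pi/9)) + 1*(exp(-4*I*pi/9))*conj(exp(-2*I*pi/9))
  = (1) + (exp(2*I*pi/9)) + (exp(4*I*pi/9)) + (exp(2*I*pi/3)) + (exp(8*I*pi/9)) + (exp(-8*I*pi/9)) + (exp(-2*I*pi/3)) + (exp(-4*I*pi/9)) + (exp(-2*I*pi/9))
  = 0.
(Exp terms are combined using exp(i*s)*conj(exp(i*t)) = exp(i*(s-t)), and sums of them are collapsed using the identity that for every m > 1 the m distinct m-th roots of unity sum to 0, e.g. 1 + exp(2*I*pi/3) + exp(-2*I*pi/3) = 0.)
Dividing by |G| = 9 gives 0/9 = 0, matching the row-orthogonality relation <chi_2, chi_1> = [chi_2 = chi_1].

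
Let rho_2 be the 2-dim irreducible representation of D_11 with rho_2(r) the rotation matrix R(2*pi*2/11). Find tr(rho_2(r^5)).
chi_{rho_2}(r^5) = 2*cos(2*pi*2*5/11) = 2*cos(2*pi/11)

Solution. rho_2(r^5) is rotation by angle 2*pi*2*5/11, whose trace is 2*cos(2*pi*2*5/11) = 2*cos(2*pi/11).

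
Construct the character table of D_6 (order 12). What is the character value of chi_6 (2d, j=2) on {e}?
Conjugacy classes: {e} of size 1, {r^3} of size 1, {r^1, r^5} of size 2, {r^2, r^4} of size 2, {s, sr^2, ...} of size 3, {sr, sr^3, ...} of size 3.
Character table:
  irrep \ class              {e} (size 1)  {r^3} (size 1)  {r^1, r^5} (size 2)  {r^2, r^4} (size 2)  {s, sr^2, ...} (size 3)  {sr, sr^3, ...} (size 3)
  chi_1 (triv)               1             1               1                    1                    1                        1                       
  chi_2 (sign: r->1, s->-1)  1             1               1                    1                    -1                       -1                      
  chi_3 (r->-1, s->1)        1             -1              -1                   1                    1                        -1                      
  chi_4 (r->-1, s->-1)       1             -1              -1                   1                    -1                       1                       
  chi_5 (2d, j=1)            2             -2              1                    -1                   0                        0                       
  chi_6 (2d, j=2)            2             2               -1                   -1                   0                        0                       

Spot check: chi_6 (2d, j=2) on {e} = 2.

Derivation: D_6 has order 2*6 = 12 with 6 conjugacy classes, hence 6 irreducibles. Sum of squared dims 1 + 1 + 1 + 1 + 4 + 4 = 12 = |G|. Linear characters come from the abelianisation; the 2-dimensional irreps have character r^k -> 2*cos(2*pi*j*k/6), reflections -> 0.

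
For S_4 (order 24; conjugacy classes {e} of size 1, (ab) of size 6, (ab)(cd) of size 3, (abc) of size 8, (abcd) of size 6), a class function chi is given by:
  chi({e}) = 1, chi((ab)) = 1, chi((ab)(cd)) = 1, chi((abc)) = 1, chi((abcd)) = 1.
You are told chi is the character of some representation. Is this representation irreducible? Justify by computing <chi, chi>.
Irreducible: <chi, chi> = 1.

Proof sketch: <chi, chi> = (1/|G|) sum_C |C| * |chi(C)|^2 = (1/24)[1*|1|^2 + 6*|1|^2 + 3*|1|^2 + 8*|1|^2 + 6*|1|^2]
  = (1/24)[(1) + (6) + (3) + (8) + (6)] = 24/24 = 1.
A character is irreducible iff <chi, chi> = 1, so this representation is irreducible.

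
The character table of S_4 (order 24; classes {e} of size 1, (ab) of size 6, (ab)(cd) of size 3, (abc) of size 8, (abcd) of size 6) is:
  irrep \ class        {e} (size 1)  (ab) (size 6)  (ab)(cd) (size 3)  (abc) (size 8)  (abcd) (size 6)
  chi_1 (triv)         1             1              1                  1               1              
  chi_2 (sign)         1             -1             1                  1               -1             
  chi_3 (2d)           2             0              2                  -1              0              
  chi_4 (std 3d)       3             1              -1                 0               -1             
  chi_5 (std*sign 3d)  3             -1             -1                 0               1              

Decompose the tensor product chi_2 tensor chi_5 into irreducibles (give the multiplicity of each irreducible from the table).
chi_2 tensor chi_5 = chi_4 (all other irreducibles have multiplicity 0).

Explanation: The character of a tensor product is the pointwise product (chi_2 * chi_5)(C) = chi_2(C) * chi_5(C):
  {e}: (1)*(3), (ab): (-1)*(-1), (ab)(cd): (1)*(-1), (abc): (1)*(0), (abcd): (-1)*(1)
so (chi_2 * chi_5) takes values
  {e} -> 3, (ab) -> 1, (ab)(cd) -> -1, (abc) -> 0, (abcd) -> -1.
Now take the inner product of this character with each irreducible chi from the table, <chi_2*chi_5, chi> = (1/24) sum_C |C| (chi_2*chi_5)(C) conj(chi(C)):
  <chi_2*chi_5, chi_1> = (1/24)[1*(3)*conj(1) + 6*(1)*conj(1) + 3*(-1)*conj(1) + 8*(0)*conj(1) + 6*(-1)*conj(1)]
      = (1/24)[(3) + (6) + (-3) + (0) + (-6)] = 0/24 = 0
  <chi_2*chi_5, chi_2> = (1/24)[1*(3)*conj(1) + 6*(1)*conj(-1) + 3*(-1)*conj(1) + 8*(0)*conj(1) + 6*(-1)*conj(-1)]
      = (1/24)[(3) + (-6) + (-3) + (0) + (6)] = 0/24 = 0
  <chi_2*chi_5, chi_3> = (1/24)[1*(3)*conj(2) + 6*(1)*conj(0) + 3*(-1)*conj(2) + 8*(0)*conj(-1) + 6*(-1)*conj(0)]
      = (1/24)[(6) + (0) + (-6) + (0) + (0)] = 0/24 = 0
  <chi_2*chi_5, chi_4> = (1/24)[1*(3)*conj(3) + 6*(1)*conj(1) + 3*(-1)*conj(-1) + 8*(0)*conj(0) + 6*(-1)*conj(-1)]
      = (1/24)[(9) + (6) + (3) + (0) + (6)] = 24/24 = 1
  <chi_2*chi_5, chi_5> = (1/24)[1*(3)*conj(3) + 6*(1)*conj(-1) + 3*(-1)*conj(-1) + 8*(0)*conj(0) + 6*(-1)*conj(1)]
      = (1/24)[(9) + (-6) + (3) + (0) + (-6)] = 0/24 = 0
Hence the multiplicities are chi_4: 1. Dimension check: dim(chi_2)*dim(chi_5) = 1*3 = 3 and sum (mult * dim) = 1*3 = 3.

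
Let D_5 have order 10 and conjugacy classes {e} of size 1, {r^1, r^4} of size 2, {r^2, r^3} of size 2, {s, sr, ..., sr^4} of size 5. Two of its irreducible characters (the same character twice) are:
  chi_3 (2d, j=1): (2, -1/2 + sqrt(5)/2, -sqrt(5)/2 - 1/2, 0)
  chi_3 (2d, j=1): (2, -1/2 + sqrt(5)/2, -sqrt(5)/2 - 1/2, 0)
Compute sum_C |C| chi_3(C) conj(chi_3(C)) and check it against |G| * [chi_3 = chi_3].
Sum = 10 = |G| = 10; so <chi_3, chi_3> = 1 (norm-1 confirms irreducibility).

Reasoning: Compute term by term over conjugacy classes (|C| * chi_3(C) * conj(chi_3(C))):
  1*(2)*conj(2) + 2*(-1/2 + sqrt(5)/2)*conj(-1/2 + sqrt(5)/2) + 2*(-sqrt(5)/2 - 1/2)*conj(-sqrt(5)/2 - 1/2) + 5*(0)*conj(0)
  = (4) + (3 - sqrt(5)) + (sqrt(5) + 3) + (0)
  = 10.
Dividing by |G| = 10 gives 10/10 = 1, matching the row-orthogonality relation <chi_3, chi_3> = [chi_3 = chi_3].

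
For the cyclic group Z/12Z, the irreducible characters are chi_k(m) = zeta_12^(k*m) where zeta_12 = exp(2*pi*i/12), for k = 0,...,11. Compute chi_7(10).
chi_7(10) = zeta_12^70 = exp(-I*pi/3)

Argument: chi_7(10) = zeta_12^(7*10) = zeta_12^70. Since zeta_12^12 = 1, this equals zeta_12^10 = exp(2*pi*i*10/12) = exp(-I*pi/3).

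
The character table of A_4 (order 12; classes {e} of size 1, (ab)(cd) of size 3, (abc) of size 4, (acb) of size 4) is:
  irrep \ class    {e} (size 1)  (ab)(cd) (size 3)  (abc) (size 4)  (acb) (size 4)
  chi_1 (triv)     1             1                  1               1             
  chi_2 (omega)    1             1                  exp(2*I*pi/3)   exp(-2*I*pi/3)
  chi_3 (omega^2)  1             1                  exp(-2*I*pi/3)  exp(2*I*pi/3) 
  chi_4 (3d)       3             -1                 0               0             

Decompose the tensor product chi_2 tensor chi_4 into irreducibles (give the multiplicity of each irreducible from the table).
chi_2 tensor chi_4 = chi_4 (all other irreducibles have multiplicity 0).

Details: The character of a tensor product is the pointwise product (chi_2 * chi_4)(C) = chi_2(C) * chi_4(C):
  {e}: (1)*(3), (ab)(cd): (1)*(-1), (abc): (exp(2*I*pi/3))*(0), (acb): (exp(-2*I*pi/3))*(0)
so (chi_2 * chi_4) takes values
  {e} -> 3, (ab)(cd) -> -1, (abc) -> 0, (acb) -> 0.
Now take the inner product of this character with each irreducible chi from the table, <chi_2*chi_4, chi> = (1/12) sum_C |C| (chi_2*chi_4)(C) conj(chi(C)):
  <chi_2*chi_4, chi_1> = (1/12)[1*(3)*conj(1) + 3*(-1)*conj(1) + 4*(0)*conj(1) + 4*(0)*conj(1)]
      = (1/12)[(3) + (-3) + (0) + (0)] = 0/12 = 0
  <chi_2*chi_4, chi_2> = (1/12)[1*(3)*conj(1) + 3*(-1)*conj(1) + 4*(0)*conj(exp(2*I*pi/3)) + 4*(0)*conj(exp(-2*I*pi/3))]
      = (1/12)[(3) + (-3) + (0) + (0)] = 0/12 = 0
  <chi_2*chi_4, chi_3> = (1/12)[1*(3)*conj(1) + 3*(-1)*conj(1) + 4*(0)*conj(exp(-2*I*pi/3)) + 4*(0)*conj(exp(2*I*pi/3))]
      = (1/12)[(3) + (-3) + (0) + (0)] = 0/12 = 0
  <chi_2*chi_4, chi_4> = (1/12)[1*(3)*conj(3) + 3*(-1)*conj(-1) + 4*(0)*conj(0) + 4*(0)*conj(0)]
      = (1/12)[(9) + (3) + (0) + (0)] = 12/12 = 1
(Exp terms are combined using exp(i*s)*conj(exp(i*t)) = exp(i*(s-t)), and sums of them are collapsed using the identity that for every m > 1 the m distinct m-th roots of unity sum to 0, e.g. 1 + exp(2*I*pi/3) + exp(-2*I*pi/3) = 0.)
Hence the multiplicities are chi_4: 1. Dimension check: dim(chi_2)*dim(chi_4) = 1*3 = 3 and sum (mult * dim) = 1*3 = 3.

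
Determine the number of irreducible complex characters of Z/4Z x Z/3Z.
12

Justification: The number of irreducible complex representations of a finite group equals its number of conjugacy classes. Z/4Z x Z/3Z is abelian of order 12, so every element is its own conjugacy class: 12 classes, so Z/4Z x Z/3Z (order 12) has exactly 12 irreducible complex representations.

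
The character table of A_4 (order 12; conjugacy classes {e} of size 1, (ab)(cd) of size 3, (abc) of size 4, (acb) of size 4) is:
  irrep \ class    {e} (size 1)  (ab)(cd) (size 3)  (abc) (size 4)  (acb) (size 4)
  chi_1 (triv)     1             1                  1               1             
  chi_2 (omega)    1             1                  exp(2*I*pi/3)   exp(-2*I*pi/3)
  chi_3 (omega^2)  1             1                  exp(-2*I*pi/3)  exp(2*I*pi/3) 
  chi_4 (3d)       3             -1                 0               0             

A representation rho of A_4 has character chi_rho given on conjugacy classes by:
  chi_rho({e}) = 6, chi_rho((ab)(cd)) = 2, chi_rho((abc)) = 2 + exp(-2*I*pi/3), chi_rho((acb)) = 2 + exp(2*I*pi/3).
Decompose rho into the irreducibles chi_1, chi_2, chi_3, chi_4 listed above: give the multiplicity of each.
Multiplicities: chi_1: 2, chi_2: 0, chi_3: 1, chi_4: 1.

Reasoning: Use <chi_rho, chi> = (1/|G|) sum_C |C| * chi_rho(C) * conj(chi(C)) with |G| = 12 for each irreducible chi in the table:
  <chi_rho, chi_1> = (1/12)[1*(6)*conj(1) + 3*(2)*conj(1) + 4*(2 + exp(-2*I*pi/3))*conj(1) + 4*(2 + exp(2*I*pi/3))*conj(1)]
      = (1/12)[(6) + (6) + (8 + 4*exp(-2*I*pi/3)) + (8 + 4*exp(2*I*pi/3))] = 24/12 = 2
  <chi_rho, chi_2> = (1/12)[1*(6)*conj(1) + 3*(2)*conj(1) + 4*(2 + exp(-2*I*pi/3))*conj(exp(2*I*pi/3)) + 4*(2 + exp(2*I*pi/3))*conj(exp(-2*I*pi/3))]
      = (1/12)[(6) + (6) + (8*exp(-2*I*pi/3) + 4*exp(2*I*pi/3)) + (4*exp(-2*I*pi/3) + 8*exp(2*I*pi/3))] = 0/12 = 0
  <chi_rho, chi_3> = (1/12)[1*(6)*conj(1) + 3*(2)*conj(1) + 4*(2 + exp(-2*I*pi/3))*conj(exp(-2*I*pi/3)) + 4*(2 + exp(2*I*pi/3))*conj(exp(2*I*pi/3))]
      = (1/12)[(6) + (6) + (4 + 8*exp(2*I*pi/3)) + (4 + 8*exp(-2*I*pi/3))] = 12/12 = 1
  <chi_rho, chi_4> = (1/12)[1*(6)*conj(3) + 3*(2)*conj(-1) + 4*(2 + exp(-2*I*pi/3))*conj(0) + 4*(2 + exp(2*I*pi/3))*conj(0)]
      = (1/12)[(18) + (-6) + (0) + (0)] = 12/12 = 1
(Exp terms are combined using exp(i*s)*conj(exp(i*t)) = exp(i*(s-t)), and sums of them are collapsed using the identity that for every m > 1 the m distinct m-th roots of unity sum to 0, e.g. 1 + exp(2*I*pi/3) + exp(-2*I*pi/3) = 0.)
Dimension check: dim(rho) = sum (mult * dim) = 2*1 + 0*1 + 1*1 + 1*3 = 6 = chi_rho(e) = 6.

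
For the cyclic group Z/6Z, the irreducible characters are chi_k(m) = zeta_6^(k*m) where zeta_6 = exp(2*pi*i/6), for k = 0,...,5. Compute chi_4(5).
chi_4(5) = zeta_6^20 = exp(2*I*pi/3)

Derivation: chi_4(5) = zeta_6^(4*5) = zeta_6^20. Since zeta_6^6 = 1, this equals zeta_6^2 = exp(2*pi*i*2/6) = exp(2*I*pi/3).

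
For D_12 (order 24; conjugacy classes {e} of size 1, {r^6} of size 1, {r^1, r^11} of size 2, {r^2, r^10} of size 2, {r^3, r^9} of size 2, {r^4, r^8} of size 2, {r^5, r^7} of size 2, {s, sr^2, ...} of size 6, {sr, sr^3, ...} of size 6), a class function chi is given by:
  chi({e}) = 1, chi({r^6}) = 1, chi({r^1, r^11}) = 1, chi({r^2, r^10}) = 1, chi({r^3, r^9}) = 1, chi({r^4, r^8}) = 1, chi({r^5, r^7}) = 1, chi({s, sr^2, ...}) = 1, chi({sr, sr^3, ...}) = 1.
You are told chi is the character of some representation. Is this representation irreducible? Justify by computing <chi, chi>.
Irreducible: <chi, chi> = 1.

Explanation: <chi, chi> = (1/|G|) sum_C |C| * |chi(C)|^2 = (1/24)[1*|1|^2 + 1*|1|^2 + 2*|1|^2 + 2*|1|^2 + 2*|1|^2 + 2*|1|^2 + 2*|1|^2 + 6*|1|^2 + 6*|1|^2]
  = (1/24)[(1) + (1) + (2) + (2) + (2) + (2) + (2) + (6) + (6)] = 24/24 = 1.
A character is irreducible iff <chi, chi> = 1, so this representation is irreducible.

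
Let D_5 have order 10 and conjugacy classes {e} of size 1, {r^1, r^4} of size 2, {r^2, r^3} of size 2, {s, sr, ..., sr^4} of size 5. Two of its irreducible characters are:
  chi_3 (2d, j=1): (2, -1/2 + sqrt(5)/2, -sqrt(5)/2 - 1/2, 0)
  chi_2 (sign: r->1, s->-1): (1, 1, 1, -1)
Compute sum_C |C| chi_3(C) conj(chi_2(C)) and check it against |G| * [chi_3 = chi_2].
Sum = 0; so <chi_3, chi_2> = 0 (distinct irreducibles are orthogonal).

Justification: Compute term by term over conjugacy classes (|C| * chi_3(C) * conj(chi_2(C))):
  1*(2)*conj(1) + 2*(-1/2 + sqrt(5)/2)*conj(1) + 2*(-sqrt(5)/2 - 1/2)*conj(1) + 5*(0)*conj(-1)
  = (2) + (-1 + sqrt(5)) + (-sqrt(5) - 1) + (0)
  = 0.
Dividing by |G| = 10 gives 0/10 = 0, matching the row-orthogonality relation <chi_3, chi_2> = [chi_3 = chi_2].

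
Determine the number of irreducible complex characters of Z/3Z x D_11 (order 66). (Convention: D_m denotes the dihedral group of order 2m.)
21

The number of irreducible complex representations of a finite group equals its number of conjugacy classes. For a direct product, #classes(G x H) = #classes(G) * #classes(H). Z/3Z has 3 classes (abelian), D_11 has 7 classes, so 3 * 7 = 21, so Z/3Z x D_11 (order 66) has exactly 21 irreducible complex representations.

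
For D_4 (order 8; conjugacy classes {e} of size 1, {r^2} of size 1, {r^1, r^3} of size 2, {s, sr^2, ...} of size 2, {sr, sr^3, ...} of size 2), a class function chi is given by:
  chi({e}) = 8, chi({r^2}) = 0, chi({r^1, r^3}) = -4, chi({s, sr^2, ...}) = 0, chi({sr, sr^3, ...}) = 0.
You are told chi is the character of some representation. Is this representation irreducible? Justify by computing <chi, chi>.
Not irreducible (reducible): <chi, chi> = 12 > 1.

Proof sketch: <chi, chi> = (1/|G|) sum_C |C| * |chi(C)|^2 = (1/8)[1*|8|^2 + 1*|0|^2 + 2*|-4|^2 + 2*|0|^2 + 2*|0|^2]
  = (1/8)[(64) + (0) + (32) + (0) + (0)] = 96/8 = 12.
A character is irreducible iff <chi, chi> = 1, so this representation is reducible.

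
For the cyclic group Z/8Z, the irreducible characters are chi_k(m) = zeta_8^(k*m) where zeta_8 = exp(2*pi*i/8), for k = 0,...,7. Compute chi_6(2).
chi_6(2) = zeta_8^12 = -1

Why: chi_6(2) = zeta_8^(6*2) = zeta_8^12. Since zeta_8^8 = 1, this equals zeta_8^4 = exp(2*pi*i*4/8) = -1.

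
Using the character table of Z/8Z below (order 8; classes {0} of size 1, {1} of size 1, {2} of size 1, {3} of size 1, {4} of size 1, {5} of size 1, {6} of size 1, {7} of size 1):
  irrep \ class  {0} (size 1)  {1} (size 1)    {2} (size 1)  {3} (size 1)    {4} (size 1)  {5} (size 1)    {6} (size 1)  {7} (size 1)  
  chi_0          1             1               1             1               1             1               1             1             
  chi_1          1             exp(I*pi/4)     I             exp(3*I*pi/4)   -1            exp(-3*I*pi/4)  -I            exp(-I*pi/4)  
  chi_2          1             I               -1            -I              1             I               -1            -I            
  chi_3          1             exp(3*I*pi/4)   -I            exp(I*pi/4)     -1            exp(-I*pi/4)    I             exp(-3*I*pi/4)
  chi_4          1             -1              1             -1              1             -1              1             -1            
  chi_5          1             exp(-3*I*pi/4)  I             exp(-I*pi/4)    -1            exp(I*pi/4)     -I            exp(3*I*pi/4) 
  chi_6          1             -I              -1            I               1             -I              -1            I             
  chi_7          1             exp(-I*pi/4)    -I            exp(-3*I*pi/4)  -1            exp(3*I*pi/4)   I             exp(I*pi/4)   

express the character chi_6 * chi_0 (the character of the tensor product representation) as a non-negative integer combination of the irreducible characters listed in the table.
chi_6 tensor chi_0 = chi_6 (all other irreducibles have multiplicity 0).

Argument: The character of a tensor product is the pointwise product (chi_6 * chi_0)(C) = chi_6(C) * chi_0(C):
  {0}: (1)*(1), {1}: (-I)*(1), {2}: (-1)*(1), {3}: (I)*(1), {4}: (1)*(1), {5}: (-I)*(1), {6}: (-1)*(1), {7}: (I)*(1)
so (chi_6 * chi_0) takes values
  {0} -> 1, {1} -> -I, {2} -> -1, {3} -> I, {4} -> 1, {5} -> -I, {6} -> -1, {7} -> I.
Now take the inner product of this character with each irreducible chi from the table, <chi_6*chi_0, chi> = (1/8) sum_C |C| (chi_6*chi_0)(C) conj(chi(C)):
  <chi_6*chi_0, chi_0> = (1/8)[1*(1)*conj(1) + 1*(-I)*conj(1) + 1*(-1)*conj(1) + 1*(I)*conj(1) + 1*(1)*conj(1) + 1*(-I)*conj(1) + 1*(-1)*conj(1) + 1*(I)*conj(1)]
      = (1/8)[(1) + (-I) + (-1) + (I) + (1) + (-I) + (-1) + (I)] = 0/8 = 0
  <chi_6*chi_0, chi_1> = (1/8)[1*(1)*conj(1) + 1*(-I)*conj(exp(I*pi/4)) + 1*(-1)*conj(I) + 1*(I)*conj(exp(3*I*pi/4)) + 1*(1)*conj(-1) + 1*(-I)*conj(exp(-3*I*pi/4)) + 1*(-1)*conj(-I) + 1*(I)*conj(exp(-I*pi/4))]
      = (1/8)[(1) + (-exp(I*pi/4)) + (I) + (exp(-I*pi/4)) + (-1) + (-exp(-3*I*pi/4)) + (-I) + (exp(3*I*pi/4))] = 0/8 = 0
  <chi_6*chi_0, chi_2> = (1/8)[1*(1)*conj(1) + 1*(-I)*conj(I) + 1*(-1)*conj(-1) + 1*(I)*conj(-I) + 1*(1)*conj(1) + 1*(-I)*conj(I) + 1*(-1)*conj(-1) + 1*(I)*conj(-I)]
      = (1/8)[(1) + (-1) + (1) + (-1) + (1) + (-1) + (1) + (-1)] = 0/8 = 0
  <chi_6*chi_0, chi_3> = (1/8)[1*(1)*conj(1) + 1*(-I)*conj(exp(3*I*pi/4)) + 1*(-1)*conj(-I) + 1*(I)*conj(exp(I*pi/4)) + 1*(1)*conj(-1) + 1*(-I)*conj(exp(-I*pi/4)) + 1*(-1)*conj(I) + 1*(I)*conj(exp(-3*I*pi/4))]
      = (1/8)[(1) + (-exp(-I*pi/4)) + (-I) + (exp(I*pi/4)) + (-1) + (-exp(3*I*pi/4)) + (I) + (exp(-3*I*pi/4))] = 0/8 = 0
  <chi_6*chi_0, chi_4> = (1/8)[1*(1)*conj(1) + 1*(-I)*conj(-1) + 1*(-1)*conj(1) + 1*(I)*conj(-1) + 1*(1)*conj(1) + 1*(-I)*conj(-1) + 1*(-1)*conj(1) + 1*(I)*conj(-1)]
      = (1/8)[(1) + (I) + (-1) + (-I) + (1) + (I) + (-1) + (-I)] = 0/8 = 0
  <chi_6*chi_0, chi_5> = (1/8)[1*(1)*conj(1) + 1*(-I)*conj(exp(-3*I*pi/4)) + 1*(-1)*conj(I) + 1*(I)*conj(exp(-I*pi/4)) + 1*(1)*conj(-1) + 1*(-I)*conj(exp(I*pi/4)) + 1*(-1)*conj(-I) + 1*(I)*conj(exp(3*I*pi/4))]
      = (1/8)[(1) + (-exp(-3*I*pi/4)) + (I) + (exp(3*I*pi/4)) + (-1) + (-exp(I*pi/4)) + (-I) + (exp(-I*pi/4))] = 0/8 = 0
  <chi_6*chi_0, chi_6> = (1/8)[1*(1)*conj(1) + 1*(-I)*conj(-I) + 1*(-1)*conj(-1) + 1*(I)*conj(I) + 1*(1)*conj(1) + 1*(-I)*conj(-I) + 1*(-1)*conj(-1) + 1*(I)*conj(I)]
      = (1/8)[(1) + (1) + (1) + (1) + (1) + (1) + (1) + (1)] = 8/8 = 1
  <chi_6*chi_0, chi_7> = (1/8)[1*(1)*conj(1) + 1*(-I)*conj(exp(-I*pi/4)) + 1*(-1)*conj(-I) + 1*(I)*conj(exp(-3*I*pi/4)) + 1*(1)*conj(-1) + 1*(-I)*conj(exp(3*I*pi/4)) + 1*(-1)*conj(I) + 1*(I)*conj(exp(I*pi/4))]
      = (1/8)[(1) + (-exp(3*I*pi/4)) + (-I) + (exp(-3*I*pi/4)) + (-1) + (-exp(-I*pi/4)) + (I) + (exp(I*pi/4))] = 0/8 = 0
(Exp terms are combined using exp(i*s)*conj(exp(i*t)) = exp(i*(s-t)), and sums of them are collapsed using the identity that for every m > 1 the m distinct m-th roots of unity sum to 0, e.g. 1 + exp(2*I*pi/3) + exp(-2*I*pi/3) = 0.)
Hence the multiplicities are chi_6: 1. Dimension check: dim(chi_6)*dim(chi_0) = 1*1 = 1 and sum (mult * dim) = 1*1 = 1.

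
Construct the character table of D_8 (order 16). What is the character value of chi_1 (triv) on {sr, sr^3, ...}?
Conjugacy classes: {e} of size 1, {r^4} of size 1, {r^1, r^7} of size 2, {r^2, r^6} of size 2, {r^3, r^5} of size 2, {s, sr^2, ...} of size 4, {sr, sr^3, ...} of size 4.
Character table:
  irrep \ class              {e} (size 1)  {r^4} (size 1)  {r^1, r^7} (size 2)  {r^2, r^6} (size 2)  {r^3, r^5} (size 2)  {s, sr^2, ...} (size 4)  {sr, sr^3, ...} (size 4)
  chi_1 (triv)               1             1               1                    1                    1                    1                        1                       
  chi_2 (sign: r->1, s->-1)  1             1               1                    1                    1                    -1                       -1                      
  chi_3 (r->-1, s->1)        1             1               -1                   1                    -1                   1                        -1                      
  chi_4 (r->-1, s->-1)       1             1               -1                   1                    -1                   -1                       1                       
  chi_5 (2d, j=1)            2             -2              sqrt(2)              0                    -sqrt(2)             0                        0                       
  chi_6 (2d, j=2)            2             2               0                    -2                   0                    0                        0                       
  chi_7 (2d, j=3)            2             -2              -sqrt(2)             0                    sqrt(2)              0                        0                       

Spot check: chi_1 (triv) on {sr, sr^3, ...} = 1.

Justification: D_8 has order 2*8 = 16 with 7 conjugacy classes, hence 7 irreducibles. Sum of squared dims 1 + 1 + 1 + 1 + 4 + 4 + 4 = 16 = |G|. Linear characters come from the abelianisation; the 2-dimensional irreps have character r^k -> 2*cos(2*pi*j*k/8), reflections -> 0.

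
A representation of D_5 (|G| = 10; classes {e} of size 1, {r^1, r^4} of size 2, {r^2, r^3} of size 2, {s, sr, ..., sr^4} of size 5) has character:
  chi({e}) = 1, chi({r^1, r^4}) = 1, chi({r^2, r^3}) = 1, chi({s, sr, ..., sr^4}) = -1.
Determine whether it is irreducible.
Irreducible: <chi, chi> = 1.

Justification: <chi, chi> = (1/|G|) sum_C |C| * |chi(C)|^2 = (1/10)[1*|1|^2 + 2*|1|^2 + 2*|1|^2 + 5*|-1|^2]
  = (1/10)[(1) + (2) + (2) + (5)] = 10/10 = 1.
A character is irreducible iff <chi, chi> = 1, so this representation is irreducible.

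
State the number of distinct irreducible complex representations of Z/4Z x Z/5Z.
20

Why: The number of irreducible complex representations of a finite group equals its number of conjugacy classes. Z/4Z x Z/5Z is abelian of order 20, so every element is its own conjugacy class: 20 classes, so Z/4Z x Z/5Z (order 20) has exactly 20 irreducible complex representations.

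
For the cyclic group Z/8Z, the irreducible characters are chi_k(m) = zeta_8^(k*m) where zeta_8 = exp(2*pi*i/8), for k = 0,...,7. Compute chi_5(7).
chi_5(7) = zeta_8^35 = exp(3*I*pi/4)

Justification: chi_5(7) = zeta_8^(5*7) = zeta_8^35. Since zeta_8^8 = 1, this equals zeta_8^3 = exp(2*pi*i*3/8) = exp(3*I*pi/4).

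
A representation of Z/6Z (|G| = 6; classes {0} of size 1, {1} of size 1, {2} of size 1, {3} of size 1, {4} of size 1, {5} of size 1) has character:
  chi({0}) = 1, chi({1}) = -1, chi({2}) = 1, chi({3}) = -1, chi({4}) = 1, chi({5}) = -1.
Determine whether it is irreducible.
Irreducible: <chi, chi> = 1.

Why: <chi, chi> = (1/|G|) sum_C |C| * |chi(C)|^2 = (1/6)[1*|1|^2 + 1*|-1|^2 + 1*|1|^2 + 1*|-1|^2 + 1*|1|^2 + 1*|-1|^2]
  = (1/6)[(1) + (1) + (1) + (1) + (1) + (1)] = 6/6 = 1.
(Exp terms are combined using exp(i*s)*conj(exp(i*t)) = exp(i*(s-t)), and sums of them are collapsed using the identity that for every m > 1 the m distinct m-th roots of unity sum to 0, e.g. 1 + exp(2*I*pi/3) + exp(-2*I*pi/3) = 0.)
A character is irreducible iff <chi, chi> = 1, so this representation is irreducible.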